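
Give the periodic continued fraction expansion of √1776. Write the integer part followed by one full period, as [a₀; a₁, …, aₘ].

[42; 7, 84]

a₀ = ⌊√1776⌋ = 42.
With m₀=0, d₀=1 and mₖ₊₁ = dₖaₖ − mₖ, dₖ₊₁ = (n − mₖ₊₁²)/dₖ, aₖ₊₁ = ⌊(a₀+mₖ₊₁)/dₖ₊₁⌋:
  k=1: m=42, d=12, a=7
  k=2: m=42, d=1, a=84
d=1 and a=2a₀=84 at k=2, so the next step gives (m, d) = (42, 12) again — its k=1 value — and the period has length 2.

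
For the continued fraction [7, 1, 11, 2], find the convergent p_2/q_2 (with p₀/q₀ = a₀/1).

95/12

Using pₖ = aₖpₖ₋₁ + pₖ₋₂, qₖ = aₖqₖ₋₁ + qₖ₋₂ (with p₋₁=1, p₋₂=0, q₋₁=0, q₋₂=1):
  k=0: a=7, p=7, q=1
  k=1: a=1, p=8, q=1
  k=2: a=11, p=95, q=12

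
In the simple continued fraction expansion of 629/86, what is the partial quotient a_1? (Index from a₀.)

629 = 7·86 + 27   →  a_0 = 7
86 = 3·27 + 5   →  a_1 = 3

3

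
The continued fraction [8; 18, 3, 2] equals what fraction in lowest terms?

1031/128

Fold from the inside: start with 2/1.
  3 + 1/2 = 7/2
  18 + 2/7 = 128/7
  8 + 7/128 = 1031/128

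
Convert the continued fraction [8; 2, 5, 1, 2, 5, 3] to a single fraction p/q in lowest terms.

Using pₖ = aₖpₖ₋₁ + pₖ₋₂ and qₖ = aₖqₖ₋₁ + qₖ₋₂:
  k=0: a=8, p=8, q=1
  k=1: a=2, p=17, q=2
  k=2: a=5, p=93, q=11
  k=3: a=1, p=110, q=13
  k=4: a=2, p=313, q=37
  k=5: a=5, p=1675, q=198
  k=6: a=3, p=5338, q=631

5338/631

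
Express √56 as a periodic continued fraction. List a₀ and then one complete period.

[7; 2, 14]

a₀ = ⌊√56⌋ = 7.
With m₀=0, d₀=1 and mₖ₊₁ = dₖaₖ − mₖ, dₖ₊₁ = (n − mₖ₊₁²)/dₖ, aₖ₊₁ = ⌊(a₀+mₖ₊₁)/dₖ₊₁⌋:
  k=1: m=7, d=7, a=2
  k=2: m=7, d=1, a=14
d=1 and a=2a₀=14 at k=2, so the next step gives (m, d) = (7, 7) again — its k=1 value — and the period has length 2.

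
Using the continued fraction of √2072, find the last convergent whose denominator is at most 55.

√2072 = [45; 1, 1, 12, 1, 1, 90, …] (period length 6).
Convergents:
  p_0/q_0 = 45/1
  p_1/q_1 = 46/1
  p_2/q_2 = 91/2
  p_3/q_3 = 1138/25
  p_4/q_4 = 1229/27
  p_5/q_5 = 2367/52
  p_6/q_6 = 214259/4707
q_5 = 52 ≤ 55 < 4707 = q_6, so the answer is 2367/52.

2367/52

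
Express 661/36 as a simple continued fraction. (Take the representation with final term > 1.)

[18; 2, 1, 3, 3]

661 = 18×36 + 13
36 = 2×13 + 10
13 = 1×10 + 3
10 = 3×3 + 1
3 = 3×1 + 0  (stop)
So 661/36 = [18; 2, 1, 3, 3].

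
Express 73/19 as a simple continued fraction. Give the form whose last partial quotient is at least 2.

73 = 3×19 + 16
19 = 1×16 + 3
16 = 5×3 + 1
3 = 3×1 + 0  (stop)
So 73/19 = [3; 1, 5, 3].

[3; 1, 5, 3]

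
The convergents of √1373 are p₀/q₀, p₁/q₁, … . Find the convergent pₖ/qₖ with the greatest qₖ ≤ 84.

1371/37

√1373 = [37; 18, 1, 1, 18, 74, …] (period length 5).
Convergents:
  p_0/q_0 = 37/1
  p_1/q_1 = 667/18
  p_2/q_2 = 704/19
  p_3/q_3 = 1371/37
  p_4/q_4 = 25382/685
q_3 = 37 ≤ 84 < 685 = q_4, so the answer is 1371/37.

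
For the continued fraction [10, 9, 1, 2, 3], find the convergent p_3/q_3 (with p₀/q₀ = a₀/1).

293/29

Using pₖ = aₖpₖ₋₁ + pₖ₋₂, qₖ = aₖqₖ₋₁ + qₖ₋₂ (with p₋₁=1, p₋₂=0, q₋₁=0, q₋₂=1):
  k=0: a=10, p=10, q=1
  k=1: a=9, p=91, q=9
  k=2: a=1, p=101, q=10
  k=3: a=2, p=293, q=29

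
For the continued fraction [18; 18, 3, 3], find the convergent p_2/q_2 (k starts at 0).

993/55

Using pₖ = aₖpₖ₋₁ + pₖ₋₂, qₖ = aₖqₖ₋₁ + qₖ₋₂ (with p₋₁=1, p₋₂=0, q₋₁=0, q₋₂=1):
  k=0: a=18, p=18, q=1
  k=1: a=18, p=325, q=18
  k=2: a=3, p=993, q=55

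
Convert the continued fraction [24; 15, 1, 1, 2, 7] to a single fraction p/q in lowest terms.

Using pₖ = aₖpₖ₋₁ + pₖ₋₂ and qₖ = aₖqₖ₋₁ + qₖ₋₂:
  k=0: a=24, p=24, q=1
  k=1: a=15, p=361, q=15
  k=2: a=1, p=385, q=16
  k=3: a=1, p=746, q=31
  k=4: a=2, p=1877, q=78
  k=5: a=7, p=13885, q=577

13885/577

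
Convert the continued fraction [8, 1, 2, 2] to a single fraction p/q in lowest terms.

61/7

Using pₖ = aₖpₖ₋₁ + pₖ₋₂ and qₖ = aₖqₖ₋₁ + qₖ₋₂:
  k=0: a=8, p=8, q=1
  k=1: a=1, p=9, q=1
  k=2: a=2, p=26, q=3
  k=3: a=2, p=61, q=7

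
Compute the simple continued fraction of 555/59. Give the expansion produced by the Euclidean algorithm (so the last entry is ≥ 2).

555 = 9·59 + 24
59 = 2·24 + 11
24 = 2·11 + 2
11 = 5·2 + 1
2 = 2·1 + 0  (stop)
So 555/59 = [9; 2, 2, 5, 2].

[9; 2, 2, 5, 2]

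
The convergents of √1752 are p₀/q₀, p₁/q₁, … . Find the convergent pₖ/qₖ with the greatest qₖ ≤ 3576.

√1752 = [41; 1, 5, 1, 82, …] (period length 4).
Convergents:
  p_0/q_0 = 41/1
  p_1/q_1 = 42/1
  p_2/q_2 = 251/6
  p_3/q_3 = 293/7
  p_4/q_4 = 24277/580
  p_5/q_5 = 24570/587
  p_6/q_6 = 147127/3515
  p_7/q_7 = 171697/4102
q_6 = 3515 ≤ 3576 < 4102 = q_7, so the answer is 147127/3515.

147127/3515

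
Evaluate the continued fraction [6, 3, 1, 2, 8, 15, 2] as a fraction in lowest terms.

18025/2874

Fold from the inside: start with 2/1.
  15 + 1/2 = 31/2
  8 + 2/31 = 250/31
  2 + 31/250 = 531/250
  1 + 250/531 = 781/531
  3 + 531/781 = 2874/781
  6 + 781/2874 = 18025/2874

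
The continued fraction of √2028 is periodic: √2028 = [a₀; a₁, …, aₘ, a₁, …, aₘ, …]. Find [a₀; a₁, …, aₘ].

[45; 30, 90]

a₀ = ⌊√2028⌋ = 45.
With m₀=0, d₀=1 and mₖ₊₁ = dₖaₖ − mₖ, dₖ₊₁ = (n − mₖ₊₁²)/dₖ, aₖ₊₁ = ⌊(a₀+mₖ₊₁)/dₖ₊₁⌋:
  k=1: m=45, d=3, a=30
  k=2: m=45, d=1, a=90
d=1 and a=2a₀=90 at k=2, so the next step gives (m, d) = (45, 3) again — its k=1 value — and the period has length 2.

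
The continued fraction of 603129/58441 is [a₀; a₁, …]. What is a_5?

603129 = 10·58441 + 18719   →  a_0 = 10
58441 = 3·18719 + 2284   →  a_1 = 3
18719 = 8·2284 + 447   →  a_2 = 8
2284 = 5·447 + 49   →  a_3 = 5
447 = 9·49 + 6   →  a_4 = 9
49 = 8·6 + 1   →  a_5 = 8

8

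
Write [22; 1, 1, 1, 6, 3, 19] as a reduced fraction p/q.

Using pₖ = aₖpₖ₋₁ + pₖ₋₂ and qₖ = aₖqₖ₋₁ + qₖ₋₂:
  k=0: a=22, p=22, q=1
  k=1: a=1, p=23, q=1
  k=2: a=1, p=45, q=2
  k=3: a=1, p=68, q=3
  k=4: a=6, p=453, q=20
  k=5: a=3, p=1427, q=63
  k=6: a=19, p=27566, q=1217

27566/1217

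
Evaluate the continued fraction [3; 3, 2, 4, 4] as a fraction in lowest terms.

Using pₖ = aₖpₖ₋₁ + pₖ₋₂ and qₖ = aₖqₖ₋₁ + qₖ₋₂:
  k=0: a=3, p=3, q=1
  k=1: a=3, p=10, q=3
  k=2: a=2, p=23, q=7
  k=3: a=4, p=102, q=31
  k=4: a=4, p=431, q=131

431/131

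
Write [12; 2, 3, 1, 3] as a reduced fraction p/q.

Using pₖ = aₖpₖ₋₁ + pₖ₋₂ and qₖ = aₖqₖ₋₁ + qₖ₋₂:
  k=0: a=12, p=12, q=1
  k=1: a=2, p=25, q=2
  k=2: a=3, p=87, q=7
  k=3: a=1, p=112, q=9
  k=4: a=3, p=423, q=34

423/34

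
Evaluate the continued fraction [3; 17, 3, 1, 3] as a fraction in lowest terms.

Fold from the inside: start with 3/1.
  1 + 1/3 = 4/3
  3 + 3/4 = 15/4
  17 + 4/15 = 259/15
  3 + 15/259 = 792/259

792/259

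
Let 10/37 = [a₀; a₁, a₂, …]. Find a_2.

10 = 0·37 + 10   →  a_0 = 0
37 = 3·10 + 7   →  a_1 = 3
10 = 1·7 + 3   →  a_2 = 1

1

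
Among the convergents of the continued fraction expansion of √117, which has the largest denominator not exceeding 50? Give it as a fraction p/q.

√117 = [10; 1, 4, 2, 4, 1, 20, …] (period length 6).
Convergents:
  p_0/q_0 = 10/1
  p_1/q_1 = 11/1
  p_2/q_2 = 54/5
  p_3/q_3 = 119/11
  p_4/q_4 = 530/49
  p_5/q_5 = 649/60
q_4 = 49 ≤ 50 < 60 = q_5, so the answer is 530/49.

530/49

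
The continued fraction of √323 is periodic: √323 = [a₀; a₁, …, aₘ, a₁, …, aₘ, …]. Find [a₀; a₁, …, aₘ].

a₀ = ⌊√323⌋ = 17.
With m₀=0, d₀=1 and mₖ₊₁ = dₖaₖ − mₖ, dₖ₊₁ = (n − mₖ₊₁²)/dₖ, aₖ₊₁ = ⌊(a₀+mₖ₊₁)/dₖ₊₁⌋:
  k=1: m=17, d=34, a=1
  k=2: m=17, d=1, a=34
d=1 and a=2a₀=34 at k=2, so the next step gives (m, d) = (17, 34) again — its k=1 value — and the period has length 2.

[17; 1, 34]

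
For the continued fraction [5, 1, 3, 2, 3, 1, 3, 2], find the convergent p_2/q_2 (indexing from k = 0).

23/4

Using pₖ = aₖpₖ₋₁ + pₖ₋₂, qₖ = aₖqₖ₋₁ + qₖ₋₂ (with p₋₁=1, p₋₂=0, q₋₁=0, q₋₂=1):
  k=0: a=5, p=5, q=1
  k=1: a=1, p=6, q=1
  k=2: a=3, p=23, q=4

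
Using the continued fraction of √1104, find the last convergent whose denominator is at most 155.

1761/53

√1104 = [33; 4, 2, 2, 2, 4, 66, …] (period length 6).
Convergents:
  p_0/q_0 = 33/1
  p_1/q_1 = 133/4
  p_2/q_2 = 299/9
  p_3/q_3 = 731/22
  p_4/q_4 = 1761/53
  p_5/q_5 = 7775/234
q_4 = 53 ≤ 155 < 234 = q_5, so the answer is 1761/53.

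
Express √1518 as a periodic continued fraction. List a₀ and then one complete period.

[38; 1, 24, 1, 76]

a₀ = ⌊√1518⌋ = 38.
With m₀=0, d₀=1 and mₖ₊₁ = dₖaₖ − mₖ, dₖ₊₁ = (n − mₖ₊₁²)/dₖ, aₖ₊₁ = ⌊(a₀+mₖ₊₁)/dₖ₊₁⌋:
  k=1: m=38, d=74, a=1
  k=2: m=36, d=3, a=24
  k=3: m=36, d=74, a=1
  k=4: m=38, d=1, a=76
d=1 and a=2a₀=76 at k=4, so the next step gives (m, d) = (38, 74) again — its k=1 value — and the period has length 4.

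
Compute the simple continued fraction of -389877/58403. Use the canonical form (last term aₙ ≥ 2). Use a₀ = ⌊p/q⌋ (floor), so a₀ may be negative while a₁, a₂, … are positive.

[-7; 3, 12, 17, 13, 7]

-389877 = -7×58403 + 18944
58403 = 3×18944 + 1571
18944 = 12×1571 + 92
1571 = 17×92 + 7
92 = 13×7 + 1
7 = 7×1 + 0  (stop)
So -389877/58403 = [-7; 3, 12, 17, 13, 7].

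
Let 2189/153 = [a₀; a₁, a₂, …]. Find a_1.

3

2189 = 14·153 + 47   →  a_0 = 14
153 = 3·47 + 12   →  a_1 = 3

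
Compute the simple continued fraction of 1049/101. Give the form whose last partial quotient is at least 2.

[10; 2, 1, 1, 2, 3, 2]

1049 = 10×101 + 39
101 = 2×39 + 23
39 = 1×23 + 16
23 = 1×16 + 7
16 = 2×7 + 2
7 = 3×2 + 1
2 = 2×1 + 0  (stop)
So 1049/101 = [10; 2, 1, 1, 2, 3, 2].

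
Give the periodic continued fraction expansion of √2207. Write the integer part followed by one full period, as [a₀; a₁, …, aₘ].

[46; 1, 45, 1, 92]

a₀ = ⌊√2207⌋ = 46.
With m₀=0, d₀=1 and mₖ₊₁ = dₖaₖ − mₖ, dₖ₊₁ = (n − mₖ₊₁²)/dₖ, aₖ₊₁ = ⌊(a₀+mₖ₊₁)/dₖ₊₁⌋:
  k=1: m=46, d=91, a=1
  k=2: m=45, d=2, a=45
  k=3: m=45, d=91, a=1
  k=4: m=46, d=1, a=92
d=1 and a=2a₀=92 at k=4, so the next step gives (m, d) = (46, 91) again — its k=1 value — and the period has length 4.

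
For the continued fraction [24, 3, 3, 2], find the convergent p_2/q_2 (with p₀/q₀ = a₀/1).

Using pₖ = aₖpₖ₋₁ + pₖ₋₂, qₖ = aₖqₖ₋₁ + qₖ₋₂ (with p₋₁=1, p₋₂=0, q₋₁=0, q₋₂=1):
  k=0: a=24, p=24, q=1
  k=1: a=3, p=73, q=3
  k=2: a=3, p=243, q=10

243/10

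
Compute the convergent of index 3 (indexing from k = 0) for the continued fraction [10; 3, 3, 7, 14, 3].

Using pₖ = aₖpₖ₋₁ + pₖ₋₂, qₖ = aₖqₖ₋₁ + qₖ₋₂ (with p₋₁=1, p₋₂=0, q₋₁=0, q₋₂=1):
  k=0: a=10, p=10, q=1
  k=1: a=3, p=31, q=3
  k=2: a=3, p=103, q=10
  k=3: a=7, p=752, q=73

752/73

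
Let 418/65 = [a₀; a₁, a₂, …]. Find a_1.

2

418 = 6·65 + 28   →  a_0 = 6
65 = 2·28 + 9   →  a_1 = 2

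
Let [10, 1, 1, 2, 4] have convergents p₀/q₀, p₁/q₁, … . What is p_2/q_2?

Using pₖ = aₖpₖ₋₁ + pₖ₋₂, qₖ = aₖqₖ₋₁ + qₖ₋₂ (with p₋₁=1, p₋₂=0, q₋₁=0, q₋₂=1):
  k=0: a=10, p=10, q=1
  k=1: a=1, p=11, q=1
  k=2: a=1, p=21, q=2

21/2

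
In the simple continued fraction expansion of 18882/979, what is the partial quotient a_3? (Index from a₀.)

15

18882 = 19·979 + 281   →  a_0 = 19
979 = 3·281 + 136   →  a_1 = 3
281 = 2·136 + 9   →  a_2 = 2
136 = 15·9 + 1   →  a_3 = 15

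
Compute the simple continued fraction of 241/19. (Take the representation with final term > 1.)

[12; 1, 2, 6]

241 = 12×19 + 13
19 = 1×13 + 6
13 = 2×6 + 1
6 = 6×1 + 0  (stop)
So 241/19 = [12; 1, 2, 6].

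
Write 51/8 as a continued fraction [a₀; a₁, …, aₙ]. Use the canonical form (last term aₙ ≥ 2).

51 = 6*8 + 3
8 = 2*3 + 2
3 = 1*2 + 1
2 = 2*1 + 0  (stop)
So 51/8 = [6; 2, 1, 2].

[6; 2, 1, 2]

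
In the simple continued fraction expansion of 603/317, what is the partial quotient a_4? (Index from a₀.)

2

603 = 1·317 + 286   →  a_0 = 1
317 = 1·286 + 31   →  a_1 = 1
286 = 9·31 + 7   →  a_2 = 9
31 = 4·7 + 3   →  a_3 = 4
7 = 2·3 + 1   →  a_4 = 2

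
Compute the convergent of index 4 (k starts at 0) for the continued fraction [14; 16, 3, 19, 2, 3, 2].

Using pₖ = aₖpₖ₋₁ + pₖ₋₂, qₖ = aₖqₖ₋₁ + qₖ₋₂ (with p₋₁=1, p₋₂=0, q₋₁=0, q₋₂=1):
  k=0: a=14, p=14, q=1
  k=1: a=16, p=225, q=16
  k=2: a=3, p=689, q=49
  k=3: a=19, p=13316, q=947
  k=4: a=2, p=27321, q=1943

27321/1943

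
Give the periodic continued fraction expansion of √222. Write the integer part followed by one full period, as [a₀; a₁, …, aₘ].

[14; 1, 8, 1, 28]

a₀ = ⌊√222⌋ = 14.
With m₀=0, d₀=1 and mₖ₊₁ = dₖaₖ − mₖ, dₖ₊₁ = (n − mₖ₊₁²)/dₖ, aₖ₊₁ = ⌊(a₀+mₖ₊₁)/dₖ₊₁⌋:
  k=1: m=14, d=26, a=1
  k=2: m=12, d=3, a=8
  k=3: m=12, d=26, a=1
  k=4: m=14, d=1, a=28
d=1 and a=2a₀=28 at k=4, so the next step gives (m, d) = (14, 26) again — its k=1 value — and the period has length 4.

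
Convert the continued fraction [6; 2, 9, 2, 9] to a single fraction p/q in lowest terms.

2454/379

Using pₖ = aₖpₖ₋₁ + pₖ₋₂ and qₖ = aₖqₖ₋₁ + qₖ₋₂:
  k=0: a=6, p=6, q=1
  k=1: a=2, p=13, q=2
  k=2: a=9, p=123, q=19
  k=3: a=2, p=259, q=40
  k=4: a=9, p=2454, q=379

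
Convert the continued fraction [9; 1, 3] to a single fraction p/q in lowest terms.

Fold from the inside: start with 3/1.
  1 + 1/3 = 4/3
  9 + 3/4 = 39/4

39/4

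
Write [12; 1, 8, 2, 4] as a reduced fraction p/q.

Fold from the inside: start with 4/1.
  2 + 1/4 = 9/4
  8 + 4/9 = 76/9
  1 + 9/76 = 85/76
  12 + 76/85 = 1096/85

1096/85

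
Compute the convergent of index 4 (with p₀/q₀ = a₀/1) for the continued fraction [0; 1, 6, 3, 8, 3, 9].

Using pₖ = aₖpₖ₋₁ + pₖ₋₂, qₖ = aₖqₖ₋₁ + qₖ₋₂ (with p₋₁=1, p₋₂=0, q₋₁=0, q₋₂=1):
  k=0: a=0, p=0, q=1
  k=1: a=1, p=1, q=1
  k=2: a=6, p=6, q=7
  k=3: a=3, p=19, q=22
  k=4: a=8, p=158, q=183

158/183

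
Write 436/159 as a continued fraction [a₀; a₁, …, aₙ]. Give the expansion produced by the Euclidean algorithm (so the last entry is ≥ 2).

[2; 1, 2, 1, 7, 5]

436 = 2×159 + 118
159 = 1×118 + 41
118 = 2×41 + 36
41 = 1×36 + 5
36 = 7×5 + 1
5 = 5×1 + 0  (stop)
So 436/159 = [2; 1, 2, 1, 7, 5].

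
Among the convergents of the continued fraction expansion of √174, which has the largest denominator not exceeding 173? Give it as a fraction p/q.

√174 = [13; 5, 4, 5, 26, …] (period length 4).
Convergents:
  p_0/q_0 = 13/1
  p_1/q_1 = 66/5
  p_2/q_2 = 277/21
  p_3/q_3 = 1451/110
  p_4/q_4 = 38003/2881
q_3 = 110 ≤ 173 < 2881 = q_4, so the answer is 1451/110.

1451/110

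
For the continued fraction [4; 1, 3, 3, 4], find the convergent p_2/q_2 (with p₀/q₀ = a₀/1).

19/4

Using pₖ = aₖpₖ₋₁ + pₖ₋₂, qₖ = aₖqₖ₋₁ + qₖ₋₂ (with p₋₁=1, p₋₂=0, q₋₁=0, q₋₂=1):
  k=0: a=4, p=4, q=1
  k=1: a=1, p=5, q=1
  k=2: a=3, p=19, q=4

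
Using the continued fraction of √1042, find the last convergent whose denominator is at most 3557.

√1042 = [32; 3, 1, 1, 3, 64, …] (period length 5).
Convergents:
  p_0/q_0 = 32/1
  p_1/q_1 = 97/3
  p_2/q_2 = 129/4
  p_3/q_3 = 226/7
  p_4/q_4 = 807/25
  p_5/q_5 = 51874/1607
  p_6/q_6 = 156429/4846
q_5 = 1607 ≤ 3557 < 4846 = q_6, so the answer is 51874/1607.

51874/1607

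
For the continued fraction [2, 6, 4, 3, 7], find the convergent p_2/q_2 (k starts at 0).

Using pₖ = aₖpₖ₋₁ + pₖ₋₂, qₖ = aₖqₖ₋₁ + qₖ₋₂ (with p₋₁=1, p₋₂=0, q₋₁=0, q₋₂=1):
  k=0: a=2, p=2, q=1
  k=1: a=6, p=13, q=6
  k=2: a=4, p=54, q=25

54/25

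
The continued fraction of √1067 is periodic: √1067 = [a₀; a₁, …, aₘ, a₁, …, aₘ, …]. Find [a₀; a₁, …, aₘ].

a₀ = ⌊√1067⌋ = 32.
With m₀=0, d₀=1 and mₖ₊₁ = dₖaₖ − mₖ, dₖ₊₁ = (n − mₖ₊₁²)/dₖ, aₖ₊₁ = ⌊(a₀+mₖ₊₁)/dₖ₊₁⌋:
  k=1: m=32, d=43, a=1
  k=2: m=11, d=22, a=1
  k=3: m=11, d=43, a=1
  k=4: m=32, d=1, a=64
d=1 and a=2a₀=64 at k=4, so the next step gives (m, d) = (32, 43) again — its k=1 value — and the period has length 4.

[32; 1, 1, 1, 64]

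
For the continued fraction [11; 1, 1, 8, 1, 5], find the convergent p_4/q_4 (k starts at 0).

Using pₖ = aₖpₖ₋₁ + pₖ₋₂, qₖ = aₖqₖ₋₁ + qₖ₋₂ (with p₋₁=1, p₋₂=0, q₋₁=0, q₋₂=1):
  k=0: a=11, p=11, q=1
  k=1: a=1, p=12, q=1
  k=2: a=1, p=23, q=2
  k=3: a=8, p=196, q=17
  k=4: a=1, p=219, q=19

219/19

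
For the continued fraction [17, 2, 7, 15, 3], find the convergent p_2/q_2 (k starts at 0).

262/15

Using pₖ = aₖpₖ₋₁ + pₖ₋₂, qₖ = aₖqₖ₋₁ + qₖ₋₂ (with p₋₁=1, p₋₂=0, q₋₁=0, q₋₂=1):
  k=0: a=17, p=17, q=1
  k=1: a=2, p=35, q=2
  k=2: a=7, p=262, q=15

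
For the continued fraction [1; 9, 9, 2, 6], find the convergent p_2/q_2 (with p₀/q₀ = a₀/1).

Using pₖ = aₖpₖ₋₁ + pₖ₋₂, qₖ = aₖqₖ₋₁ + qₖ₋₂ (with p₋₁=1, p₋₂=0, q₋₁=0, q₋₂=1):
  k=0: a=1, p=1, q=1
  k=1: a=9, p=10, q=9
  k=2: a=9, p=91, q=82

91/82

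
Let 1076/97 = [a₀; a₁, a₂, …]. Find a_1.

1076 = 11·97 + 9   →  a_0 = 11
97 = 10·9 + 7   →  a_1 = 10

10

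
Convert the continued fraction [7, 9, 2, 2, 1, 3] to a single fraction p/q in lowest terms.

1741/245

Using pₖ = aₖpₖ₋₁ + pₖ₋₂ and qₖ = aₖqₖ₋₁ + qₖ₋₂:
  k=0: a=7, p=7, q=1
  k=1: a=9, p=64, q=9
  k=2: a=2, p=135, q=19
  k=3: a=2, p=334, q=47
  k=4: a=1, p=469, q=66
  k=5: a=3, p=1741, q=245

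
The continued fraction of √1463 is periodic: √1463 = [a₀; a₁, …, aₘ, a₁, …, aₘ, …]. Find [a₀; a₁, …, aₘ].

a₀ = ⌊√1463⌋ = 38.
With m₀=0, d₀=1 and mₖ₊₁ = dₖaₖ − mₖ, dₖ₊₁ = (n − mₖ₊₁²)/dₖ, aₖ₊₁ = ⌊(a₀+mₖ₊₁)/dₖ₊₁⌋:
  k=1: m=38, d=19, a=4
  k=2: m=38, d=1, a=76
d=1 and a=2a₀=76 at k=2, so the next step gives (m, d) = (38, 19) again — its k=1 value — and the period has length 2.

[38; 4, 76]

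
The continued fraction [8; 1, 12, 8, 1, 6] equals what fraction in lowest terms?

Using pₖ = aₖpₖ₋₁ + pₖ₋₂ and qₖ = aₖqₖ₋₁ + qₖ₋₂:
  k=0: a=8, p=8, q=1
  k=1: a=1, p=9, q=1
  k=2: a=12, p=116, q=13
  k=3: a=8, p=937, q=105
  k=4: a=1, p=1053, q=118
  k=5: a=6, p=7255, q=813

7255/813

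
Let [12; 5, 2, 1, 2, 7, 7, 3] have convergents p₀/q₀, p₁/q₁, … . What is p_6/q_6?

27565/2262

Using pₖ = aₖpₖ₋₁ + pₖ₋₂, qₖ = aₖqₖ₋₁ + qₖ₋₂ (with p₋₁=1, p₋₂=0, q₋₁=0, q₋₂=1):
  k=0: a=12, p=12, q=1
  k=1: a=5, p=61, q=5
  k=2: a=2, p=134, q=11
  k=3: a=1, p=195, q=16
  k=4: a=2, p=524, q=43
  k=5: a=7, p=3863, q=317
  k=6: a=7, p=27565, q=2262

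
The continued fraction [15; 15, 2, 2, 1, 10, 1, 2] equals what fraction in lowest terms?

55544/3687

Fold from the inside: start with 2/1.
  1 + 1/2 = 3/2
  10 + 2/3 = 32/3
  1 + 3/32 = 35/32
  2 + 32/35 = 102/35
  2 + 35/102 = 239/102
  15 + 102/239 = 3687/239
  15 + 239/3687 = 55544/3687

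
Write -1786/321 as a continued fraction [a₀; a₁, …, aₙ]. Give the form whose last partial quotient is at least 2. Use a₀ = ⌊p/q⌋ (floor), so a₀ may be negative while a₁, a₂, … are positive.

-1786 = -6*321 + 140
321 = 2*140 + 41
140 = 3*41 + 17
41 = 2*17 + 7
17 = 2*7 + 3
7 = 2*3 + 1
3 = 3*1 + 0  (stop)
So -1786/321 = [-6; 2, 3, 2, 2, 2, 3].

[-6; 2, 3, 2, 2, 2, 3]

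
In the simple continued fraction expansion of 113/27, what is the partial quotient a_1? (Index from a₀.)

113 = 4·27 + 5   →  a_0 = 4
27 = 5·5 + 2   →  a_1 = 5

5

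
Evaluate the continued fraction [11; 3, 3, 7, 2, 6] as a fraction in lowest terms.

11403/1009

Using pₖ = aₖpₖ₋₁ + pₖ₋₂ and qₖ = aₖqₖ₋₁ + qₖ₋₂:
  k=0: a=11, p=11, q=1
  k=1: a=3, p=34, q=3
  k=2: a=3, p=113, q=10
  k=3: a=7, p=825, q=73
  k=4: a=2, p=1763, q=156
  k=5: a=6, p=11403, q=1009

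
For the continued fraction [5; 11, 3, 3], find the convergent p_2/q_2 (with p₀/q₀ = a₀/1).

173/34

Using pₖ = aₖpₖ₋₁ + pₖ₋₂, qₖ = aₖqₖ₋₁ + qₖ₋₂ (with p₋₁=1, p₋₂=0, q₋₁=0, q₋₂=1):
  k=0: a=5, p=5, q=1
  k=1: a=11, p=56, q=11
  k=2: a=3, p=173, q=34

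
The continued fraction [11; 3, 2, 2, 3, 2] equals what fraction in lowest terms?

Using pₖ = aₖpₖ₋₁ + pₖ₋₂ and qₖ = aₖqₖ₋₁ + qₖ₋₂:
  k=0: a=11, p=11, q=1
  k=1: a=3, p=34, q=3
  k=2: a=2, p=79, q=7
  k=3: a=2, p=192, q=17
  k=4: a=3, p=655, q=58
  k=5: a=2, p=1502, q=133

1502/133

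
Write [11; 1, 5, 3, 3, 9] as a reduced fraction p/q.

Using pₖ = aₖpₖ₋₁ + pₖ₋₂ and qₖ = aₖqₖ₋₁ + qₖ₋₂:
  k=0: a=11, p=11, q=1
  k=1: a=1, p=12, q=1
  k=2: a=5, p=71, q=6
  k=3: a=3, p=225, q=19
  k=4: a=3, p=746, q=63
  k=5: a=9, p=6939, q=586

6939/586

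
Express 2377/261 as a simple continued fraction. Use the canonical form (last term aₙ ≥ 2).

[9; 9, 3, 9]

2377 = 9·261 + 28
261 = 9·28 + 9
28 = 3·9 + 1
9 = 9·1 + 0  (stop)
So 2377/261 = [9; 9, 3, 9].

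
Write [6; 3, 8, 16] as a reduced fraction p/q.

2547/403

Fold from the inside: start with 16/1.
  8 + 1/16 = 129/16
  3 + 16/129 = 403/129
  6 + 129/403 = 2547/403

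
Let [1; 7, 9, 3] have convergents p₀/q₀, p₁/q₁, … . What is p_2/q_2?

Using pₖ = aₖpₖ₋₁ + pₖ₋₂, qₖ = aₖqₖ₋₁ + qₖ₋₂ (with p₋₁=1, p₋₂=0, q₋₁=0, q₋₂=1):
  k=0: a=1, p=1, q=1
  k=1: a=7, p=8, q=7
  k=2: a=9, p=73, q=64

73/64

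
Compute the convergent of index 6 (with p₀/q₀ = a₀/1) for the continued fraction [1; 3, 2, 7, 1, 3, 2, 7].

666/517

Using pₖ = aₖpₖ₋₁ + pₖ₋₂, qₖ = aₖqₖ₋₁ + qₖ₋₂ (with p₋₁=1, p₋₂=0, q₋₁=0, q₋₂=1):
  k=0: a=1, p=1, q=1
  k=1: a=3, p=4, q=3
  k=2: a=2, p=9, q=7
  k=3: a=7, p=67, q=52
  k=4: a=1, p=76, q=59
  k=5: a=3, p=295, q=229
  k=6: a=2, p=666, q=517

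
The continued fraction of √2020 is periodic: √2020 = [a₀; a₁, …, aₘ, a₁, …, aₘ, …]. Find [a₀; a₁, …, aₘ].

a₀ = ⌊√2020⌋ = 44.
With m₀=0, d₀=1 and mₖ₊₁ = dₖaₖ − mₖ, dₖ₊₁ = (n − mₖ₊₁²)/dₖ, aₖ₊₁ = ⌊(a₀+mₖ₊₁)/dₖ₊₁⌋:
  k=1: m=44, d=84, a=1
  k=2: m=40, d=5, a=16
  k=3: m=40, d=84, a=1
  k=4: m=44, d=1, a=88
d=1 and a=2a₀=88 at k=4, so the next step gives (m, d) = (44, 84) again — its k=1 value — and the period has length 4.

[44; 1, 16, 1, 88]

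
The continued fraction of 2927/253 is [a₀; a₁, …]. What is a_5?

2927 = 11·253 + 144   →  a_0 = 11
253 = 1·144 + 109   →  a_1 = 1
144 = 1·109 + 35   →  a_2 = 1
109 = 3·35 + 4   →  a_3 = 3
35 = 8·4 + 3   →  a_4 = 8
4 = 1·3 + 1   →  a_5 = 1

1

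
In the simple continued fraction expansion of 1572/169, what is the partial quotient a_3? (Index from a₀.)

5

1572 = 9·169 + 51   →  a_0 = 9
169 = 3·51 + 16   →  a_1 = 3
51 = 3·16 + 3   →  a_2 = 3
16 = 5·3 + 1   →  a_3 = 5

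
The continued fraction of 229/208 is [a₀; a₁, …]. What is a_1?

229 = 1·208 + 21   →  a_0 = 1
208 = 9·21 + 19   →  a_1 = 9

9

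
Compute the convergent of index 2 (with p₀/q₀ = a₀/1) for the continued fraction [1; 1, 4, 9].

9/5

Using pₖ = aₖpₖ₋₁ + pₖ₋₂, qₖ = aₖqₖ₋₁ + qₖ₋₂ (with p₋₁=1, p₋₂=0, q₋₁=0, q₋₂=1):
  k=0: a=1, p=1, q=1
  k=1: a=1, p=2, q=1
  k=2: a=4, p=9, q=5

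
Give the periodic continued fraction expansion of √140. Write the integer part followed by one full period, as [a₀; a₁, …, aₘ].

[11; 1, 4, 1, 22]

a₀ = ⌊√140⌋ = 11.
With m₀=0, d₀=1 and mₖ₊₁ = dₖaₖ − mₖ, dₖ₊₁ = (n − mₖ₊₁²)/dₖ, aₖ₊₁ = ⌊(a₀+mₖ₊₁)/dₖ₊₁⌋:
  k=1: m=11, d=19, a=1
  k=2: m=8, d=4, a=4
  k=3: m=8, d=19, a=1
  k=4: m=11, d=1, a=22
d=1 and a=2a₀=22 at k=4, so the next step gives (m, d) = (11, 19) again — its k=1 value — and the period has length 4.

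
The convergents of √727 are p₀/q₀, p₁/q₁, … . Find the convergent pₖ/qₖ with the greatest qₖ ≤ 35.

728/27

√727 = [26; 1, 25, 1, 52, …] (period length 4).
Convergents:
  p_0/q_0 = 26/1
  p_1/q_1 = 27/1
  p_2/q_2 = 701/26
  p_3/q_3 = 728/27
  p_4/q_4 = 38557/1430
q_3 = 27 ≤ 35 < 1430 = q_4, so the answer is 728/27.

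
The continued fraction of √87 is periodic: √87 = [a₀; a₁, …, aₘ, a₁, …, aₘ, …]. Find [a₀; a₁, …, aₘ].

[9; 3, 18]

a₀ = ⌊√87⌋ = 9.
With m₀=0, d₀=1 and mₖ₊₁ = dₖaₖ − mₖ, dₖ₊₁ = (n − mₖ₊₁²)/dₖ, aₖ₊₁ = ⌊(a₀+mₖ₊₁)/dₖ₊₁⌋:
  k=1: m=9, d=6, a=3
  k=2: m=9, d=1, a=18
d=1 and a=2a₀=18 at k=2, so the next step gives (m, d) = (9, 6) again — its k=1 value — and the period has length 2.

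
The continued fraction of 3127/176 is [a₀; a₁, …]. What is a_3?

3127 = 17·176 + 135   →  a_0 = 17
176 = 1·135 + 41   →  a_1 = 1
135 = 3·41 + 12   →  a_2 = 3
41 = 3·12 + 5   →  a_3 = 3

3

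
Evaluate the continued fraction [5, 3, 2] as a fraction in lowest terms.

37/7

Using pₖ = aₖpₖ₋₁ + pₖ₋₂ and qₖ = aₖqₖ₋₁ + qₖ₋₂:
  k=0: a=5, p=5, q=1
  k=1: a=3, p=16, q=3
  k=2: a=2, p=37, q=7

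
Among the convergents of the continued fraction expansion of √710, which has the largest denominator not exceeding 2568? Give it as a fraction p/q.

√710 = [26; 1, 1, 1, 4, 1, 1, 1, 52, …] (period length 8).
Convergents:
  p_0/q_0 = 26/1
  p_1/q_1 = 27/1
  p_2/q_2 = 53/2
  p_3/q_3 = 80/3
  p_4/q_4 = 373/14
  p_5/q_5 = 453/17
  p_6/q_6 = 826/31
  p_7/q_7 = 1279/48
  p_8/q_8 = 67334/2527
  p_9/q_9 = 68613/2575
q_8 = 2527 ≤ 2568 < 2575 = q_9, so the answer is 67334/2527.

67334/2527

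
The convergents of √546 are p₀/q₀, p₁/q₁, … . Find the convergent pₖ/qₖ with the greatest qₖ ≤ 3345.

65707/2812

√546 = [23; 2, 1, 2, 1, 2, 46, …] (period length 6).
Convergents:
  p_0/q_0 = 23/1
  p_1/q_1 = 47/2
  p_2/q_2 = 70/3
  p_3/q_3 = 187/8
  p_4/q_4 = 257/11
  p_5/q_5 = 701/30
  p_6/q_6 = 32503/1391
  p_7/q_7 = 65707/2812
  p_8/q_8 = 98210/4203
q_7 = 2812 ≤ 3345 < 4203 = q_8, so the answer is 65707/2812.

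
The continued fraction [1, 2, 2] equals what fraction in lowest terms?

7/5

Using pₖ = aₖpₖ₋₁ + pₖ₋₂ and qₖ = aₖqₖ₋₁ + qₖ₋₂:
  k=0: a=1, p=1, q=1
  k=1: a=2, p=3, q=2
  k=2: a=2, p=7, q=5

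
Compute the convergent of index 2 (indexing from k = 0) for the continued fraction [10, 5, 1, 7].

61/6

Using pₖ = aₖpₖ₋₁ + pₖ₋₂, qₖ = aₖqₖ₋₁ + qₖ₋₂ (with p₋₁=1, p₋₂=0, q₋₁=0, q₋₂=1):
  k=0: a=10, p=10, q=1
  k=1: a=5, p=51, q=5
  k=2: a=1, p=61, q=6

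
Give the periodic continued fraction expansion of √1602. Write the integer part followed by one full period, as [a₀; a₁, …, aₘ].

[40; 40, 80]

a₀ = ⌊√1602⌋ = 40.
With m₀=0, d₀=1 and mₖ₊₁ = dₖaₖ − mₖ, dₖ₊₁ = (n − mₖ₊₁²)/dₖ, aₖ₊₁ = ⌊(a₀+mₖ₊₁)/dₖ₊₁⌋:
  k=1: m=40, d=2, a=40
  k=2: m=40, d=1, a=80
d=1 and a=2a₀=80 at k=2, so the next step gives (m, d) = (40, 2) again — its k=1 value — and the period has length 2.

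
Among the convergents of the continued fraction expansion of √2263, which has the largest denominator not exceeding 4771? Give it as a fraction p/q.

110888/2331

√2263 = [47; 1, 1, 3, 47, 3, 1, 1, 94, …] (period length 8).
Convergents:
  p_0/q_0 = 47/1
  p_1/q_1 = 48/1
  p_2/q_2 = 95/2
  p_3/q_3 = 333/7
  p_4/q_4 = 15746/331
  p_5/q_5 = 47571/1000
  p_6/q_6 = 63317/1331
  p_7/q_7 = 110888/2331
  p_8/q_8 = 10486789/220445
q_7 = 2331 ≤ 4771 < 220445 = q_8, so the answer is 110888/2331.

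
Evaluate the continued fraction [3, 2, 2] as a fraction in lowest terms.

Using pₖ = aₖpₖ₋₁ + pₖ₋₂ and qₖ = aₖqₖ₋₁ + qₖ₋₂:
  k=0: a=3, p=3, q=1
  k=1: a=2, p=7, q=2
  k=2: a=2, p=17, q=5

17/5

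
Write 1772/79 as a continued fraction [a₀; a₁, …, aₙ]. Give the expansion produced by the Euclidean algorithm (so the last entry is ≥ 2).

1772 = 22×79 + 34
79 = 2×34 + 11
34 = 3×11 + 1
11 = 11×1 + 0  (stop)
So 1772/79 = [22; 2, 3, 11].

[22; 2, 3, 11]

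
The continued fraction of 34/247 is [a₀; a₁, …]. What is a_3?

1

34 = 0·247 + 34   →  a_0 = 0
247 = 7·34 + 9   →  a_1 = 7
34 = 3·9 + 7   →  a_2 = 3
9 = 1·7 + 2   →  a_3 = 1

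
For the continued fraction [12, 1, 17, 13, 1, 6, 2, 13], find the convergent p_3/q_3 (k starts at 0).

Using pₖ = aₖpₖ₋₁ + pₖ₋₂, qₖ = aₖqₖ₋₁ + qₖ₋₂ (with p₋₁=1, p₋₂=0, q₋₁=0, q₋₂=1):
  k=0: a=12, p=12, q=1
  k=1: a=1, p=13, q=1
  k=2: a=17, p=233, q=18
  k=3: a=13, p=3042, q=235

3042/235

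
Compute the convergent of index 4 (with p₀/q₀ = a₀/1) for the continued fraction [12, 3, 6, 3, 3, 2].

2451/199

Using pₖ = aₖpₖ₋₁ + pₖ₋₂, qₖ = aₖqₖ₋₁ + qₖ₋₂ (with p₋₁=1, p₋₂=0, q₋₁=0, q₋₂=1):
  k=0: a=12, p=12, q=1
  k=1: a=3, p=37, q=3
  k=2: a=6, p=234, q=19
  k=3: a=3, p=739, q=60
  k=4: a=3, p=2451, q=199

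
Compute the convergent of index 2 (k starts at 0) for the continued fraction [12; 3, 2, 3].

86/7

Using pₖ = aₖpₖ₋₁ + pₖ₋₂, qₖ = aₖqₖ₋₁ + qₖ₋₂ (with p₋₁=1, p₋₂=0, q₋₁=0, q₋₂=1):
  k=0: a=12, p=12, q=1
  k=1: a=3, p=37, q=3
  k=2: a=2, p=86, q=7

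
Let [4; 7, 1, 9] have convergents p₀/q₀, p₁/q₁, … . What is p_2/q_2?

33/8

Using pₖ = aₖpₖ₋₁ + pₖ₋₂, qₖ = aₖqₖ₋₁ + qₖ₋₂ (with p₋₁=1, p₋₂=0, q₋₁=0, q₋₂=1):
  k=0: a=4, p=4, q=1
  k=1: a=7, p=29, q=7
  k=2: a=1, p=33, q=8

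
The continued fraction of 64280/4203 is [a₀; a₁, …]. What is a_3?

64280 = 15·4203 + 1235   →  a_0 = 15
4203 = 3·1235 + 498   →  a_1 = 3
1235 = 2·498 + 239   →  a_2 = 2
498 = 2·239 + 20   →  a_3 = 2

2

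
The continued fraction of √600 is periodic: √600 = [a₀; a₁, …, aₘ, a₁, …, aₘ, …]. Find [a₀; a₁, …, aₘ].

a₀ = ⌊√600⌋ = 24.
With m₀=0, d₀=1 and mₖ₊₁ = dₖaₖ − mₖ, dₖ₊₁ = (n − mₖ₊₁²)/dₖ, aₖ₊₁ = ⌊(a₀+mₖ₊₁)/dₖ₊₁⌋:
  k=1: m=24, d=24, a=2
  k=2: m=24, d=1, a=48
d=1 and a=2a₀=48 at k=2, so the next step gives (m, d) = (24, 24) again — its k=1 value — and the period has length 2.

[24; 2, 48]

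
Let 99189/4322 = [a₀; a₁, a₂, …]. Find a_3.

99189 = 22·4322 + 4105   →  a_0 = 22
4322 = 1·4105 + 217   →  a_1 = 1
4105 = 18·217 + 199   →  a_2 = 18
217 = 1·199 + 18   →  a_3 = 1

1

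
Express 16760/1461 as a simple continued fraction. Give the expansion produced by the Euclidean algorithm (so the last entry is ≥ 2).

[11; 2, 8, 3, 3, 8]

16760 = 11·1461 + 689
1461 = 2·689 + 83
689 = 8·83 + 25
83 = 3·25 + 8
25 = 3·8 + 1
8 = 8·1 + 0  (stop)
So 16760/1461 = [11; 2, 8, 3, 3, 8].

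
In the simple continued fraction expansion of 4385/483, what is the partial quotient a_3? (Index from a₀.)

4385 = 9·483 + 38   →  a_0 = 9
483 = 12·38 + 27   →  a_1 = 12
38 = 1·27 + 11   →  a_2 = 1
27 = 2·11 + 5   →  a_3 = 2

2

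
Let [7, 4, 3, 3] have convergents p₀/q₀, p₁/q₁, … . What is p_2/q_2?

94/13

Using pₖ = aₖpₖ₋₁ + pₖ₋₂, qₖ = aₖqₖ₋₁ + qₖ₋₂ (with p₋₁=1, p₋₂=0, q₋₁=0, q₋₂=1):
  k=0: a=7, p=7, q=1
  k=1: a=4, p=29, q=4
  k=2: a=3, p=94, q=13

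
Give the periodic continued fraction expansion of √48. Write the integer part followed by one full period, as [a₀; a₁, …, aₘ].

a₀ = ⌊√48⌋ = 6.
With m₀=0, d₀=1 and mₖ₊₁ = dₖaₖ − mₖ, dₖ₊₁ = (n − mₖ₊₁²)/dₖ, aₖ₊₁ = ⌊(a₀+mₖ₊₁)/dₖ₊₁⌋:
  k=1: m=6, d=12, a=1
  k=2: m=6, d=1, a=12
d=1 and a=2a₀=12 at k=2, so the next step gives (m, d) = (6, 12) again — its k=1 value — and the period has length 2.

[6; 1, 12]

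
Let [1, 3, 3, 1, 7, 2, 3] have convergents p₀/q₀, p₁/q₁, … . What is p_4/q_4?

Using pₖ = aₖpₖ₋₁ + pₖ₋₂, qₖ = aₖqₖ₋₁ + qₖ₋₂ (with p₋₁=1, p₋₂=0, q₋₁=0, q₋₂=1):
  k=0: a=1, p=1, q=1
  k=1: a=3, p=4, q=3
  k=2: a=3, p=13, q=10
  k=3: a=1, p=17, q=13
  k=4: a=7, p=132, q=101

132/101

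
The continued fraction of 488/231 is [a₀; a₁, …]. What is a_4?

1

488 = 2·231 + 26   →  a_0 = 2
231 = 8·26 + 23   →  a_1 = 8
26 = 1·23 + 3   →  a_2 = 1
23 = 7·3 + 2   →  a_3 = 7
3 = 1·2 + 1   →  a_4 = 1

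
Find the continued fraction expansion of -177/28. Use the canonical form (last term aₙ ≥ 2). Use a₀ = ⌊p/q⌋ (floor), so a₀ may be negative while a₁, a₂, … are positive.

-177 = -7*28 + 19
28 = 1*19 + 9
19 = 2*9 + 1
9 = 9*1 + 0  (stop)
So -177/28 = [-7; 1, 2, 9].

[-7; 1, 2, 9]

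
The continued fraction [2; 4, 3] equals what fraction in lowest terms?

Fold from the inside: start with 3/1.
  4 + 1/3 = 13/3
  2 + 3/13 = 29/13

29/13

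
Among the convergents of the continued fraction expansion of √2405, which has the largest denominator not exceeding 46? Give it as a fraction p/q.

1226/25

√2405 = [49; 24, 1, 1, 24, 98, …] (period length 5).
Convergents:
  p_0/q_0 = 49/1
  p_1/q_1 = 1177/24
  p_2/q_2 = 1226/25
  p_3/q_3 = 2403/49
q_2 = 25 ≤ 46 < 49 = q_3, so the answer is 1226/25.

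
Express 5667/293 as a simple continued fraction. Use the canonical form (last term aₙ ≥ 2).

[19; 2, 1, 13, 3, 2]

5667 = 19×293 + 100
293 = 2×100 + 93
100 = 1×93 + 7
93 = 13×7 + 2
7 = 3×2 + 1
2 = 2×1 + 0  (stop)
So 5667/293 = [19; 2, 1, 13, 3, 2].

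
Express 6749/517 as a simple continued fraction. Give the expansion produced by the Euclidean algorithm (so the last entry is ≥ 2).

[13; 18, 2, 6, 2]

6749 = 13×517 + 28
517 = 18×28 + 13
28 = 2×13 + 2
13 = 6×2 + 1
2 = 2×1 + 0  (stop)
So 6749/517 = [13; 18, 2, 6, 2].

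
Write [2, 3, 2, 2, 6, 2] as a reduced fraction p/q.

539/235

Fold from the inside: start with 2/1.
  6 + 1/2 = 13/2
  2 + 2/13 = 28/13
  2 + 13/28 = 69/28
  3 + 28/69 = 235/69
  2 + 69/235 = 539/235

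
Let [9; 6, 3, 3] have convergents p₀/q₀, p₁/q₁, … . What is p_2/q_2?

Using pₖ = aₖpₖ₋₁ + pₖ₋₂, qₖ = aₖqₖ₋₁ + qₖ₋₂ (with p₋₁=1, p₋₂=0, q₋₁=0, q₋₂=1):
  k=0: a=9, p=9, q=1
  k=1: a=6, p=55, q=6
  k=2: a=3, p=174, q=19

174/19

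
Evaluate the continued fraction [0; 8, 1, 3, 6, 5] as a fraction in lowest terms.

Fold from the inside: start with 5/1.
  6 + 1/5 = 31/5
  3 + 5/31 = 98/31
  1 + 31/98 = 129/98
  8 + 98/129 = 1130/129
  0 + 129/1130 = 129/1130

129/1130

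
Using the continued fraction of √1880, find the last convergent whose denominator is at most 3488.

√1880 = [43; 2, 1, 3, 1, 2, 86, …] (period length 6).
Convergents:
  p_0/q_0 = 43/1
  p_1/q_1 = 87/2
  p_2/q_2 = 130/3
  p_3/q_3 = 477/11
  p_4/q_4 = 607/14
  p_5/q_5 = 1691/39
  p_6/q_6 = 146033/3368
  p_7/q_7 = 293757/6775
q_6 = 3368 ≤ 3488 < 6775 = q_7, so the answer is 146033/3368.

146033/3368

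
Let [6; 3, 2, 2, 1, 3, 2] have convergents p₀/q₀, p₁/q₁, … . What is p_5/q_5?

Using pₖ = aₖpₖ₋₁ + pₖ₋₂, qₖ = aₖqₖ₋₁ + qₖ₋₂ (with p₋₁=1, p₋₂=0, q₋₁=0, q₋₂=1):
  k=0: a=6, p=6, q=1
  k=1: a=3, p=19, q=3
  k=2: a=2, p=44, q=7
  k=3: a=2, p=107, q=17
  k=4: a=1, p=151, q=24
  k=5: a=3, p=560, q=89

560/89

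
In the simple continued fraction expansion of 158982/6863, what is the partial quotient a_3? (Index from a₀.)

158982 = 23·6863 + 1133   →  a_0 = 23
6863 = 6·1133 + 65   →  a_1 = 6
1133 = 17·65 + 28   →  a_2 = 17
65 = 2·28 + 9   →  a_3 = 2

2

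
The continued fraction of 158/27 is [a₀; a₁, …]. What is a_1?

1

158 = 5·27 + 23   →  a_0 = 5
27 = 1·23 + 4   →  a_1 = 1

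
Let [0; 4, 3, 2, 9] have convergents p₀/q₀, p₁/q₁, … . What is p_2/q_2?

Using pₖ = aₖpₖ₋₁ + pₖ₋₂, qₖ = aₖqₖ₋₁ + qₖ₋₂ (with p₋₁=1, p₋₂=0, q₋₁=0, q₋₂=1):
  k=0: a=0, p=0, q=1
  k=1: a=4, p=1, q=4
  k=2: a=3, p=3, q=13

3/13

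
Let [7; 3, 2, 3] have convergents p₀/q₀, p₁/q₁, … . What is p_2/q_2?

Using pₖ = aₖpₖ₋₁ + pₖ₋₂, qₖ = aₖqₖ₋₁ + qₖ₋₂ (with p₋₁=1, p₋₂=0, q₋₁=0, q₋₂=1):
  k=0: a=7, p=7, q=1
  k=1: a=3, p=22, q=3
  k=2: a=2, p=51, q=7

51/7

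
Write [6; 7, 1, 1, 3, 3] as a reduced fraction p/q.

1067/174

Fold from the inside: start with 3/1.
  3 + 1/3 = 10/3
  1 + 3/10 = 13/10
  1 + 10/13 = 23/13
  7 + 13/23 = 174/23
  6 + 23/174 = 1067/174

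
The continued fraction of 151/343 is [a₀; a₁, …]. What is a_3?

1

151 = 0·343 + 151   →  a_0 = 0
343 = 2·151 + 41   →  a_1 = 2
151 = 3·41 + 28   →  a_2 = 3
41 = 1·28 + 13   →  a_3 = 1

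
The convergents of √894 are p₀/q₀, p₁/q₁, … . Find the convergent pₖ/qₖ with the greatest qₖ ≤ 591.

17611/589

√894 = [29; 1, 8, 1, 58, …] (period length 4).
Convergents:
  p_0/q_0 = 29/1
  p_1/q_1 = 30/1
  p_2/q_2 = 269/9
  p_3/q_3 = 299/10
  p_4/q_4 = 17611/589
  p_5/q_5 = 17910/599
q_4 = 589 ≤ 591 < 599 = q_5, so the answer is 17611/589.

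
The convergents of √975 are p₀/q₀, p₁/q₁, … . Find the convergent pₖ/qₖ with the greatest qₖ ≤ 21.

281/9

√975 = [31; 4, 2, 4, 62, …] (period length 4).
Convergents:
  p_0/q_0 = 31/1
  p_1/q_1 = 125/4
  p_2/q_2 = 281/9
  p_3/q_3 = 1249/40
q_2 = 9 ≤ 21 < 40 = q_3, so the answer is 281/9.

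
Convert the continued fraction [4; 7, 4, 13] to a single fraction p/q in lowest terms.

Fold from the inside: start with 13/1.
  4 + 1/13 = 53/13
  7 + 13/53 = 384/53
  4 + 53/384 = 1589/384

1589/384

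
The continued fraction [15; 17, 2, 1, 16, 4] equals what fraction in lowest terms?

Fold from the inside: start with 4/1.
  16 + 1/4 = 65/4
  1 + 4/65 = 69/65
  2 + 65/69 = 203/69
  17 + 69/203 = 3520/203
  15 + 203/3520 = 53003/3520

53003/3520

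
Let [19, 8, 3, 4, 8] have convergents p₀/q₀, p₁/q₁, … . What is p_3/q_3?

Using pₖ = aₖpₖ₋₁ + pₖ₋₂, qₖ = aₖqₖ₋₁ + qₖ₋₂ (with p₋₁=1, p₋₂=0, q₋₁=0, q₋₂=1):
  k=0: a=19, p=19, q=1
  k=1: a=8, p=153, q=8
  k=2: a=3, p=478, q=25
  k=3: a=4, p=2065, q=108

2065/108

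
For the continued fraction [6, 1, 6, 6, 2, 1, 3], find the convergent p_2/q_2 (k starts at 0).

Using pₖ = aₖpₖ₋₁ + pₖ₋₂, qₖ = aₖqₖ₋₁ + qₖ₋₂ (with p₋₁=1, p₋₂=0, q₋₁=0, q₋₂=1):
  k=0: a=6, p=6, q=1
  k=1: a=1, p=7, q=1
  k=2: a=6, p=48, q=7

48/7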